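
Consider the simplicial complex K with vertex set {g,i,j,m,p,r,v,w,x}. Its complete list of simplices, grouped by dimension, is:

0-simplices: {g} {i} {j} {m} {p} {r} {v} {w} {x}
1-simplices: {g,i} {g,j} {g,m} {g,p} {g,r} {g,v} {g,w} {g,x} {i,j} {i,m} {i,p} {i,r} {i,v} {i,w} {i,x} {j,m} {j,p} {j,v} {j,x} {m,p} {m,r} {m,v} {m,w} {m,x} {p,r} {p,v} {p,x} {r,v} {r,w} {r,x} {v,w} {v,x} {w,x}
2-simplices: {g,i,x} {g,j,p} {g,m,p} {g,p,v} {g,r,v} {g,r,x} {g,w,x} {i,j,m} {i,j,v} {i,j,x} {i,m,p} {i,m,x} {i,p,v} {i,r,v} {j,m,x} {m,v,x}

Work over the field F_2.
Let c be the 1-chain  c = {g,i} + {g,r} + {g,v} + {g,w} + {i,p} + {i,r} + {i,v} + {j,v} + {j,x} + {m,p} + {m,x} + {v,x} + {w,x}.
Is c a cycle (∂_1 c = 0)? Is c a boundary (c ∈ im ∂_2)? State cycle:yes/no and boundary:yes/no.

n_0=9 n_1=33 n_2=16  [Z2]
∂1: piv[gi,gj,gm,gp,gr,gv,gw,gx] rk=8  ker:ij,im,ip,ir,iv,iw,ix,jm,jp,jv,jx,mp,mr,mv,mw,mx,pr,pv,px,rv,rw,rx,vw,vx,wx
∂2: piv[gix,gjp,gmp,gpv,grv,grx,gwx,ijm,ijv,ijx,imp,imx,ipv,irv,mvx] rk=15  ker:jmx
∂1c = 0
c vs im∂2: residual ≠ 0 ⇒ not boundary

cycle:yes boundary:no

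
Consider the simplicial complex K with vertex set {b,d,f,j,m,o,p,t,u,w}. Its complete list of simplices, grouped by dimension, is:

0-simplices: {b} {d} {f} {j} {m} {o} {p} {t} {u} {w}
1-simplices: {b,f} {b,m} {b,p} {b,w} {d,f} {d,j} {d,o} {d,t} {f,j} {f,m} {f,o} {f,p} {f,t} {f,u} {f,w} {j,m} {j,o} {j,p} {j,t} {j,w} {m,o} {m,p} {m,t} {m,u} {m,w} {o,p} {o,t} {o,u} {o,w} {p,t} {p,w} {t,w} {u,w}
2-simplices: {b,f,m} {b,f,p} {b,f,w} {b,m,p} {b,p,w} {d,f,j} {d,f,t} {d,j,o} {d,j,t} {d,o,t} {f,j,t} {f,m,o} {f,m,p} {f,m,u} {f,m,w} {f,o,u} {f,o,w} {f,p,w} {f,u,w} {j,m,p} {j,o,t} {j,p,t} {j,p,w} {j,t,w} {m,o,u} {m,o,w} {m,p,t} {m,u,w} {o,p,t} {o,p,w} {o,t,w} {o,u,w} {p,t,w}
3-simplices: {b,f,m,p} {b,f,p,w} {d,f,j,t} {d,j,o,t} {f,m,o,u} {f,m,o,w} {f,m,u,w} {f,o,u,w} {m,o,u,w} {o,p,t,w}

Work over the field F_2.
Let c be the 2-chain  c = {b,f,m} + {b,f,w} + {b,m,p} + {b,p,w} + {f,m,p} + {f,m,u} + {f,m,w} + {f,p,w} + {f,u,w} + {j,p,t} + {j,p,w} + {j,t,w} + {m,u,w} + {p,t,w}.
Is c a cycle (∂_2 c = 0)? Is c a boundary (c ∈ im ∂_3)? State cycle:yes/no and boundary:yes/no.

cycle:yes boundary:no

n_0=10 n_1=33 n_2=33 n_3=10  [Z2]
∂1: piv[bf,bm,bp,bw,df,dj,do,dt,fu] rk=9  ker:fj,fm,fo,fp,ft,fw,jm,jo,jp,jt,jw,mo,mp,mt,mu,mw,op,ot,ou,ow,pt,pw,tw,uw
∂2: piv[bfm,bfp,bfw,bmp,bpw,dfj,dft,djo,djt,dot,fmo,fmu,fmw,fou,fow,fuw,jmp,jpt,jpw,jtw,mpt,opt,opw] rk=23  ker:fjt,fmp,fpw,jot,mou,mow,muw,otw,ouw,ptw
∂3: piv[bfmp,bfpw,dfjt,djot,fmou,fmow,fmuw,fouw,optw] rk=9  ker:mouw
∂2c = 0
c vs im∂3: residual ≠ 0 ⇒ not boundary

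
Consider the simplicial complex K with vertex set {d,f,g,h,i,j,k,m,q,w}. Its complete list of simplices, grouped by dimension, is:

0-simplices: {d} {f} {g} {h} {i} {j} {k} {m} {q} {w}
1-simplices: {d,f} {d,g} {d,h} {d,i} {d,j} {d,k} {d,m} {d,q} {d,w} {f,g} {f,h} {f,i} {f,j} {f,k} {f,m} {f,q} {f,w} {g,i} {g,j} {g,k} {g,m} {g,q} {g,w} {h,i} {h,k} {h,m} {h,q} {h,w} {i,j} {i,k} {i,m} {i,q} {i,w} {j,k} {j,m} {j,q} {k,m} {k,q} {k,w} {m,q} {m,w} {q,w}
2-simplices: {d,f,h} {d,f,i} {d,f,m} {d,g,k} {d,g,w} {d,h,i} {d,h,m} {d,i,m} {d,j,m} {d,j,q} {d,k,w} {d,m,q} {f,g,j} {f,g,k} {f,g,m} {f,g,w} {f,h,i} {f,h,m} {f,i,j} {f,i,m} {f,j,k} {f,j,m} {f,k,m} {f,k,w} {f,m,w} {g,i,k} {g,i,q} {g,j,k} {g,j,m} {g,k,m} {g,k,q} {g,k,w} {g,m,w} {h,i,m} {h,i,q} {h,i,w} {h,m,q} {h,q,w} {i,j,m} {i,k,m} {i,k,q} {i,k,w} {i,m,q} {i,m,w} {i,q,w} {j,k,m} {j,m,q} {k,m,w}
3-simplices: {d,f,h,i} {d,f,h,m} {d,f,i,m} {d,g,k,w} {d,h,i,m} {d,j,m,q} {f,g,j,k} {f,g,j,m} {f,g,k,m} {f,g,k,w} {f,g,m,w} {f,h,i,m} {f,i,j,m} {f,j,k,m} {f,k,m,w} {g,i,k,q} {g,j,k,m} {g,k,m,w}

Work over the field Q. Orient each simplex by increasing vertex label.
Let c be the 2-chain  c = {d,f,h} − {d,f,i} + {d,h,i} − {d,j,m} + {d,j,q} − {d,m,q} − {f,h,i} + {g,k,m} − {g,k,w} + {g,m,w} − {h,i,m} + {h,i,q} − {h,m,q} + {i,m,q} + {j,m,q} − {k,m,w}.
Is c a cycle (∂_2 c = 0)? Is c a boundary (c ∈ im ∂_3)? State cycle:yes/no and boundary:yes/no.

n_0=10 n_1=42 n_2=48 n_3=18  [Q]
∂1: piv[df,dg,dh,di,dj,dk,dm,dq,dw] rk=9  ker:fg,fh,fi,fj,fk,fm,fq,fw,gi,gj,gk,gm,gq,gw,hi,hk,hm,hq,hw,ij,ik,im,iq,iw,jk,jm,jq,km,kq,kw,mq,mw,qw
∂2: piv[dfh,dfi,dfm,dgk,dgw,dhi,dhm,dim,djm,djq,dkw,dmq,fgj,fgk,fgm,fgw,fij,fjk,fjm,fkm,fmw,gik,giq,gkq,hiq,hiw,hmq,hqw,ikm,ikw] rk=30  ker:fhi,fhm,fim,fkw,gjk,gjm,gkm,gkw,gmw,him,ijm,ikq,imq,imw,iqw,jkm,jmq,kmw
∂3: piv[dfhi,dfhm,dfim,dgkw,dhim,djmq,fgjk,fgjm,fgkm,fgkw,fgmw,fijm,fjkm,fkmw,gikq] rk=15  ker:fhim,gjkm,gkmw
∂2c = 0
c vs im∂3: residual ≠ 0 ⇒ not boundary

cycle:yes boundary:no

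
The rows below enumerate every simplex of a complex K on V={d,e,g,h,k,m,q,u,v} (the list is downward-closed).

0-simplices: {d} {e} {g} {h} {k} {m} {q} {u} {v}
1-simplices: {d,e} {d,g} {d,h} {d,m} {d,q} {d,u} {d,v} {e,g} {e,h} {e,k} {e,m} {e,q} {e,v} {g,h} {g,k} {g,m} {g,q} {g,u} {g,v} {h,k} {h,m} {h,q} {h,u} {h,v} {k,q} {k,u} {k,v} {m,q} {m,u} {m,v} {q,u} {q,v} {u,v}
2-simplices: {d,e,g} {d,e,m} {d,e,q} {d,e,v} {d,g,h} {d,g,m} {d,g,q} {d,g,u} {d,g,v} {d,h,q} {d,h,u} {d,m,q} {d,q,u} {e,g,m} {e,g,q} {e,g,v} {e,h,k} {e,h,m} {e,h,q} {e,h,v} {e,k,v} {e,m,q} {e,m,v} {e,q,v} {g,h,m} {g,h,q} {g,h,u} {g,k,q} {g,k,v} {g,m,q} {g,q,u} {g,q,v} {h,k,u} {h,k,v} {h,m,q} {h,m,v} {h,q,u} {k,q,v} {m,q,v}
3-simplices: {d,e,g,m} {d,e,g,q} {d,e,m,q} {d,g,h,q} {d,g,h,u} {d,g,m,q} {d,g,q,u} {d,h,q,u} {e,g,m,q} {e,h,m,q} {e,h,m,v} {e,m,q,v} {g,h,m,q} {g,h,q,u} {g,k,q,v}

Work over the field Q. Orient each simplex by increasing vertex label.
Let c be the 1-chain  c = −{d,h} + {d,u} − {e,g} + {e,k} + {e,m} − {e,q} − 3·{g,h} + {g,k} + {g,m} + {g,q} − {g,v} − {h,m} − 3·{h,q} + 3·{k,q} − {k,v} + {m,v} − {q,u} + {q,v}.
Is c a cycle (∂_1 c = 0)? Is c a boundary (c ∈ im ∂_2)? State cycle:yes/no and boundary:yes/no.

cycle:yes boundary:yes

n_0=9 n_1=33 n_2=39 n_3=15  [Q]
∂1: piv[de,dg,dh,dm,dq,du,dv,ek] rk=8  ker:eg,eh,em,eq,ev,gh,gk,gm,gq,gu,gv,hk,hm,hq,hu,hv,kq,ku,kv,mq,mu,mv,qu,qv,uv
∂2: piv[deg,dem,deq,dev,dgh,dgm,dgq,dgu,dgv,dhq,dhu,dmq,dqu,ehk,ehm,ehq,ehv,ekv,emv,eqv,gkq,gkv,hku] rk=23  ker:egm,egq,egv,emq,ghm,ghq,ghu,gmq,gqu,gqv,hkv,hmq,hmv,hqu,kqv,mqv
∂3: piv[degm,degq,demq,dghq,dghu,dgmq,dgqu,dhqu,ehmq,ehmv,emqv,ghmq,gkqv] rk=13  ker:egmq,ghqu
∂1c = 0
c vs im∂2: reduces to 0 ⇒ boundary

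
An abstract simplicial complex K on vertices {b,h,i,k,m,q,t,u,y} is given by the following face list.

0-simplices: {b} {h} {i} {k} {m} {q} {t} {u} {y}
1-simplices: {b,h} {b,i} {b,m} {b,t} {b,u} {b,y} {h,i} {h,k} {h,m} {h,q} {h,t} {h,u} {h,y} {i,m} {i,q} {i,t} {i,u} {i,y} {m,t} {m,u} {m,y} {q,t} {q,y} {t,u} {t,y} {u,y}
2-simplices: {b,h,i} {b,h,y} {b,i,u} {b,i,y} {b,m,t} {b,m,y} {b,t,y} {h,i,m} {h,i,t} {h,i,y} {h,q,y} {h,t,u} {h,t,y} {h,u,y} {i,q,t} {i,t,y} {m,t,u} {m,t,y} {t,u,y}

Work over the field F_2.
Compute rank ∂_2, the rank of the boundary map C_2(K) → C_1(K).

n_0=9 n_1=26 n_2=19  [Z2]
∂1: piv[bh,bi,bm,bt,bu,by,hk,hq] rk=8  ker:hi,hm,ht,hu,hy,im,iq,it,iu,iy,mt,mu,my,qt,qy,tu,ty,uy
∂2: piv[bhi,bhy,biu,biy,bmt,bmy,bty,him,hit,hqy,htu,hty,huy,iqt,mtu] rk=15  ker:hiy,ity,mty,tuy
rk∂_2=15

rank∂_2=15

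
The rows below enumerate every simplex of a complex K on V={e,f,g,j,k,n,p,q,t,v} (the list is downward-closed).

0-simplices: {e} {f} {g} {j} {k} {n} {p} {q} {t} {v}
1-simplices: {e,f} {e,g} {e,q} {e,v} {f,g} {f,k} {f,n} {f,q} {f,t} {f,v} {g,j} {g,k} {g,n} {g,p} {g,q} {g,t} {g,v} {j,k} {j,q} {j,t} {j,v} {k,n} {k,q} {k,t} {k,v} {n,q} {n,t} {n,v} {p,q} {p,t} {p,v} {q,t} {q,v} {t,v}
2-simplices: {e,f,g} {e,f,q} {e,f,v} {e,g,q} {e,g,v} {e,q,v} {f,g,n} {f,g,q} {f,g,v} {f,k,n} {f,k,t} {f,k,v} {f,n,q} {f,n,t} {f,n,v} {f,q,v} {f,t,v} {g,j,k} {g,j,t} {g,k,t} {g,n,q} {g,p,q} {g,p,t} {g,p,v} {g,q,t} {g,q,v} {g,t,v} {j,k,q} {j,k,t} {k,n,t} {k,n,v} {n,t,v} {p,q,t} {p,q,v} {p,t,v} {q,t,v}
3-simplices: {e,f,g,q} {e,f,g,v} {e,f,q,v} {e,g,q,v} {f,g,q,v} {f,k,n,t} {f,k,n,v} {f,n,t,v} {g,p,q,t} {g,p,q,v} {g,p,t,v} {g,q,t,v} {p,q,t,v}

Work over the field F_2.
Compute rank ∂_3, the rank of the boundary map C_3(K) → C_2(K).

rank∂_3=11

n_0=10 n_1=34 n_2=36 n_3=13  [Z2]
∂1: piv[ef,eg,eq,ev,fk,fn,ft,gj,gp] rk=9  ker:fg,fq,fv,gk,gn,gq,gt,gv,jk,jq,jt,jv,kn,kq,kt,kv,nq,nt,nv,pq,pt,pv,qt,qv,tv
∂2: piv[efg,efq,efv,egq,egv,eqv,fgn,fkn,fkt,fkv,fnq,fnt,fnv,ftv,gjk,gjt,gkt,gpq,gpt,gpv,gqt,gtv,jkq] rk=23  ker:fgq,fgv,fqv,gnq,gqv,jkt,knt,knv,ntv,pqt,pqv,ptv,qtv
∂3: piv[efgq,efgv,efqv,egqv,fknt,fknv,fntv,gpqt,gpqv,gptv,gqtv] rk=11  ker:fgqv,pqtv
rk∂_3=11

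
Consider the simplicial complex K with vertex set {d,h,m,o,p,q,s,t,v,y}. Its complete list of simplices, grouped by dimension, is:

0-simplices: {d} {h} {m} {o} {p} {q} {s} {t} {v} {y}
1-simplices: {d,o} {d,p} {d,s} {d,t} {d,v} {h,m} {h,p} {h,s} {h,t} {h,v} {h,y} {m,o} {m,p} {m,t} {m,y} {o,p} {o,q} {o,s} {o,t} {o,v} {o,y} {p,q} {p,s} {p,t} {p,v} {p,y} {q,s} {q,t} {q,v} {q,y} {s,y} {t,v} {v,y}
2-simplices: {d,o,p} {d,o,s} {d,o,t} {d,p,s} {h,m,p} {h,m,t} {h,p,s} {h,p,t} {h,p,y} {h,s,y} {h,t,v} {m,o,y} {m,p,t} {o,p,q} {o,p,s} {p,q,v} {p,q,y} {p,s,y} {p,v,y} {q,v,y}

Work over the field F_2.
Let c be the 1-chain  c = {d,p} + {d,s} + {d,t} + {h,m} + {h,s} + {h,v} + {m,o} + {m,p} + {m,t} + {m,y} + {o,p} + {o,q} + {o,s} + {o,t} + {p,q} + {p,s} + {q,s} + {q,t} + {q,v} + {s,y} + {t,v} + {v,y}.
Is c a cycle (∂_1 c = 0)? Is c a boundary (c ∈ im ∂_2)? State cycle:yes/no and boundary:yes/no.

n_0=10 n_1=33 n_2=20  [Z2]
∂1: piv[do,dp,ds,dt,dv,hm,hp,hy,oq] rk=9  ker:hs,ht,hv,mo,mp,mt,my,op,os,ot,ov,oy,pq,ps,pt,pv,py,qs,qt,qv,qy,sy,tv,vy
∂2: piv[dop,dos,dot,dps,hmp,hmt,hps,hpt,hpy,hsy,htv,moy,opq,pqv,pqy,pvy] rk=16  ker:mpt,ops,psy,qvy
∂1c = {d} + {h} + {m} + {o} + {p} + {q} + {t} + {y}

cycle:no boundary:no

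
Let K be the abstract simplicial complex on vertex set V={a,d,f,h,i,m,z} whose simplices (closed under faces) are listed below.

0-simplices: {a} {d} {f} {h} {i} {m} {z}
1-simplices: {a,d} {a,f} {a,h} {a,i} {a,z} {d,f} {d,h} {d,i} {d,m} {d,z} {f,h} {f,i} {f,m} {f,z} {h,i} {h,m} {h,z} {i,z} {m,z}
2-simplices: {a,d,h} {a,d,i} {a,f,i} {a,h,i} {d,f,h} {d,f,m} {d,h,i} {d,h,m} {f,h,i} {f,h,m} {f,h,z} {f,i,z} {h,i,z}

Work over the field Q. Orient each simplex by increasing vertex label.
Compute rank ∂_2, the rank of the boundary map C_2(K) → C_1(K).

n_0=7 n_1=19 n_2=13  [Q]
∂1: piv[ad,af,ah,ai,az,dm] rk=6  ker:df,dh,di,dz,fh,fi,fm,fz,hi,hm,hz,iz,mz
∂2: piv[adh,adi,afi,ahi,dfh,dfm,dhm,fhi,fhz,fiz] rk=10  ker:dhi,fhm,hiz
rk∂_2=10

rank∂_2=10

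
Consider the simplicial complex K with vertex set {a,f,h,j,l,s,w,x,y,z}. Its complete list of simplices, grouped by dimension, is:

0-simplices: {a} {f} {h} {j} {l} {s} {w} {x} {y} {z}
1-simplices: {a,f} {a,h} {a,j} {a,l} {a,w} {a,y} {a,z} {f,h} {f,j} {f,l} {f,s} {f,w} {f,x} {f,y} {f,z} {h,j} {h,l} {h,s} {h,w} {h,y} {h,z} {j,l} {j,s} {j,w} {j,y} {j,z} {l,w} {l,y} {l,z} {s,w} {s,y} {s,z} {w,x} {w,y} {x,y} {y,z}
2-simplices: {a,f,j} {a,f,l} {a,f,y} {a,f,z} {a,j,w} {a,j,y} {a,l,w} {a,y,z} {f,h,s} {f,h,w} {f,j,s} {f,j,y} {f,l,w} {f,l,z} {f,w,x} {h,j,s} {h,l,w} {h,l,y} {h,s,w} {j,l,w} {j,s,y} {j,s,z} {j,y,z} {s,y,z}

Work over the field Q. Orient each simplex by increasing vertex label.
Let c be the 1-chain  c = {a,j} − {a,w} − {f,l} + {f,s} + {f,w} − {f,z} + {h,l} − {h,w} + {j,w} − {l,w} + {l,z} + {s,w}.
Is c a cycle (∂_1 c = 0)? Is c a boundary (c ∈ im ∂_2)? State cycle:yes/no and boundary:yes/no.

cycle:yes boundary:yes

n_0=10 n_1=36 n_2=24  [Q]
∂1: piv[af,ah,aj,al,aw,ay,az,fs,fx] rk=9  ker:fh,fj,fl,fw,fy,fz,hj,hl,hs,hw,hy,hz,jl,js,jw,jy,jz,lw,ly,lz,sw,sy,sz,wx,wy,xy,yz
∂2: piv[afj,afl,afy,afz,ajw,ajy,alw,ayz,fhs,fhw,fjs,flw,flz,fwx,hjs,hlw,hly,hsw,jlw,jsy,jsz,jyz] rk=22  ker:fjy,syz
∂1c = 0
c vs im∂2: reduces to 0 ⇒ boundary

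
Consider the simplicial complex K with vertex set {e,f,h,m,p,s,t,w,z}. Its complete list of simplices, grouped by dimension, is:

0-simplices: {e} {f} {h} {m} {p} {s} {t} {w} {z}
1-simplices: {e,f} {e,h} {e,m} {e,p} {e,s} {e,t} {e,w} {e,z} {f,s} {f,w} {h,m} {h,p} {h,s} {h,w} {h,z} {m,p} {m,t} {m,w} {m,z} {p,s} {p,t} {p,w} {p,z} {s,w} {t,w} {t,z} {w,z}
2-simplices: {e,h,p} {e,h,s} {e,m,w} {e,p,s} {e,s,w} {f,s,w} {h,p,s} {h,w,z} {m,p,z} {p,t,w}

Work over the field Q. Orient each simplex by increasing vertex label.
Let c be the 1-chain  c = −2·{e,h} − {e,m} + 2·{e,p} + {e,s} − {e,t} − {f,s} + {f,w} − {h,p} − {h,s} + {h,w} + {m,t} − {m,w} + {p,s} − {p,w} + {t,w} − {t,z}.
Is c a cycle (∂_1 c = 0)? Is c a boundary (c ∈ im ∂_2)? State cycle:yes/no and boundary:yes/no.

cycle:no boundary:no

n_0=9 n_1=27 n_2=10  [Q]
∂1: piv[ef,eh,em,ep,es,et,ew,ez] rk=8  ker:fs,fw,hm,hp,hs,hw,hz,mp,mt,mw,mz,ps,pt,pw,pz,sw,tw,tz,wz
∂2: piv[ehp,ehs,emw,eps,esw,fsw,hwz,mpz,ptw] rk=9  ker:hps
∂1c = {e} − {h} − {m} + {p} + {w} − {z}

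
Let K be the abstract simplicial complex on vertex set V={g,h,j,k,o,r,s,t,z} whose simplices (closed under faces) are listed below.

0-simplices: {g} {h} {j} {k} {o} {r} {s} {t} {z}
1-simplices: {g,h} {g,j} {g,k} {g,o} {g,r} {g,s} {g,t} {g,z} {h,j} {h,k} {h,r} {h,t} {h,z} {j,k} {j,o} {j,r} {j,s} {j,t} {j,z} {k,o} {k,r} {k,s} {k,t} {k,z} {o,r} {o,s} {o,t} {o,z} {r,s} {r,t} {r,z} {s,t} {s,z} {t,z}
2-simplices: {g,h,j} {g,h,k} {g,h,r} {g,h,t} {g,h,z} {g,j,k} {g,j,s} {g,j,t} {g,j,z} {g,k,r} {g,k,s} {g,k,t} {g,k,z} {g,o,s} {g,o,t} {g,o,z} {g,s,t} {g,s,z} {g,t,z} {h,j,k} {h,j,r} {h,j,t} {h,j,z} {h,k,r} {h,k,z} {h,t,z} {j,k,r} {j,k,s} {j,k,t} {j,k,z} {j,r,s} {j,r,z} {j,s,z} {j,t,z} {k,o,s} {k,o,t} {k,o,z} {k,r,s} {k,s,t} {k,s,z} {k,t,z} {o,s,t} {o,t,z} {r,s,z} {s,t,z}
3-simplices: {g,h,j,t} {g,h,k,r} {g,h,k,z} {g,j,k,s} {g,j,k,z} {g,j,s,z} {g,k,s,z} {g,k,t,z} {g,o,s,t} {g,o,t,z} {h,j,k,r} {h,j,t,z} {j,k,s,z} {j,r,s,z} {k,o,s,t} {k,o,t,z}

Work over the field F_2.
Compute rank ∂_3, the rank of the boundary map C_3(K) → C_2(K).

n_0=9 n_1=34 n_2=45 n_3=16  [Z2]
∂1: piv[gh,gj,gk,go,gr,gs,gt,gz] rk=8  ker:hj,hk,hr,ht,hz,jk,jo,jr,js,jt,jz,ko,kr,ks,kt,kz,or,os,ot,oz,rs,rt,rz,st,sz,tz
∂2: piv[ghj,ghk,ghr,ght,ghz,gjk,gjs,gjt,gjz,gkr,gks,gkt,gkz,gos,got,goz,gst,gsz,gtz,hjr,jrs,jrz,kos] rk=23  ker:hjk,hjt,hjz,hkr,hkz,htz,jkr,jks,jkt,jkz,jsz,jtz,kot,koz,krs,kst,ksz,ktz,ost,otz,rsz,stz
∂3: piv[ghjt,ghkr,ghkz,gjks,gjkz,gjsz,gksz,gktz,gost,gotz,hjkr,hjtz,jrsz,kost,kotz] rk=15  ker:jksz
rk∂_3=15

rank∂_3=15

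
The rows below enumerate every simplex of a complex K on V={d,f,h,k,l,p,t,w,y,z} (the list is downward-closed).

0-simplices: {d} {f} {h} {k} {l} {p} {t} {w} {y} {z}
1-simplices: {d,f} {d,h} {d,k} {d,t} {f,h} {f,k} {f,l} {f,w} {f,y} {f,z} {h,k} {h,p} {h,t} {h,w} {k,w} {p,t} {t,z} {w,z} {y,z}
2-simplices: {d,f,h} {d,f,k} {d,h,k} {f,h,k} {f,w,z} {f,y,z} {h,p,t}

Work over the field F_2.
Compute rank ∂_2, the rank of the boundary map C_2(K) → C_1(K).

n_0=10 n_1=19 n_2=7  [Z2]
∂1: piv[df,dh,dk,dt,fl,fw,fy,fz,hp] rk=9  ker:fh,fk,hk,ht,hw,kw,pt,tz,wz,yz
∂2: piv[dfh,dfk,dhk,fwz,fyz,hpt] rk=6  ker:fhk
rk∂_2=6

rank∂_2=6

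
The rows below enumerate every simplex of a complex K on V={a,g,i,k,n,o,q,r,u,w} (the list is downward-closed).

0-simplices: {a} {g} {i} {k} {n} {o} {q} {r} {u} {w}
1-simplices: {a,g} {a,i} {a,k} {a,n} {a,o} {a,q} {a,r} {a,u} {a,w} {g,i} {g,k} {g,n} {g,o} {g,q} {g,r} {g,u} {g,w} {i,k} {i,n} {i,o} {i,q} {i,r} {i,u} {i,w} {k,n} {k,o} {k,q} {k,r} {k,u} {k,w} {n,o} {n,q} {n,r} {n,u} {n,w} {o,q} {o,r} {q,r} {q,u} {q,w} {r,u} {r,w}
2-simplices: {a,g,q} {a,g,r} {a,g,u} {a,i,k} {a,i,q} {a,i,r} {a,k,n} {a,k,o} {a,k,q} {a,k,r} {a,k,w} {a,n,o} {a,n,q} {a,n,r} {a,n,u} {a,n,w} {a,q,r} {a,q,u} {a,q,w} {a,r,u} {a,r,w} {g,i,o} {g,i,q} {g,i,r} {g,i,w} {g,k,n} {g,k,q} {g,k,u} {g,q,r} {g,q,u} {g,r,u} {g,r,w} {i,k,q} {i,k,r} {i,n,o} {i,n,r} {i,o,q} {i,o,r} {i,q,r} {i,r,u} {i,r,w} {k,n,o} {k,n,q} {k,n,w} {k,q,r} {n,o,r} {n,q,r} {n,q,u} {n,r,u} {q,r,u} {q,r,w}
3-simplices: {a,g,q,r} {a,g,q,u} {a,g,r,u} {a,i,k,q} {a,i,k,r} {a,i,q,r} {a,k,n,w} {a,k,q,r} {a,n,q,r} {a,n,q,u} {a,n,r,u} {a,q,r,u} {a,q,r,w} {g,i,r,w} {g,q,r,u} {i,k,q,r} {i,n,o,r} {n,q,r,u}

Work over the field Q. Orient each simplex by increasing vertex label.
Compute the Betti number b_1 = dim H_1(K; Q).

b_1=0

n_0=10 n_1=42 n_2=51 n_3=18  [Q]
∂1: piv[ag,ai,ak,an,ao,aq,ar,au,aw] rk=9  ker:gi,gk,gn,go,gq,gr,gu,gw,ik,in,io,iq,ir,iu,iw,kn,ko,kq,kr,ku,kw,no,nq,nr,nu,nw,oq,or,qr,qu,qw,ru,rw
∂2: piv[agq,agr,agu,aik,aiq,air,akn,ako,akq,akr,akw,ano,anq,anr,anu,anw,aqr,aqu,aqw,aru,arw,gio,giq,giw,gkn,gkq,gku,grw,ino,inr,ioq,ior,iru] rk=33  ker:gir,gqr,gqu,gru,ikq,ikr,iqr,irw,kno,knq,knw,kqr,nor,nqr,nqu,nru,qru,qrw
∂3: piv[agqr,agqu,agru,aikq,aikr,aiqr,aknw,akqr,anqr,anqu,anru,aqru,aqrw,girw,inor] rk=15  ker:gqru,ikqr,nqru
b_1=(42−9)−33=0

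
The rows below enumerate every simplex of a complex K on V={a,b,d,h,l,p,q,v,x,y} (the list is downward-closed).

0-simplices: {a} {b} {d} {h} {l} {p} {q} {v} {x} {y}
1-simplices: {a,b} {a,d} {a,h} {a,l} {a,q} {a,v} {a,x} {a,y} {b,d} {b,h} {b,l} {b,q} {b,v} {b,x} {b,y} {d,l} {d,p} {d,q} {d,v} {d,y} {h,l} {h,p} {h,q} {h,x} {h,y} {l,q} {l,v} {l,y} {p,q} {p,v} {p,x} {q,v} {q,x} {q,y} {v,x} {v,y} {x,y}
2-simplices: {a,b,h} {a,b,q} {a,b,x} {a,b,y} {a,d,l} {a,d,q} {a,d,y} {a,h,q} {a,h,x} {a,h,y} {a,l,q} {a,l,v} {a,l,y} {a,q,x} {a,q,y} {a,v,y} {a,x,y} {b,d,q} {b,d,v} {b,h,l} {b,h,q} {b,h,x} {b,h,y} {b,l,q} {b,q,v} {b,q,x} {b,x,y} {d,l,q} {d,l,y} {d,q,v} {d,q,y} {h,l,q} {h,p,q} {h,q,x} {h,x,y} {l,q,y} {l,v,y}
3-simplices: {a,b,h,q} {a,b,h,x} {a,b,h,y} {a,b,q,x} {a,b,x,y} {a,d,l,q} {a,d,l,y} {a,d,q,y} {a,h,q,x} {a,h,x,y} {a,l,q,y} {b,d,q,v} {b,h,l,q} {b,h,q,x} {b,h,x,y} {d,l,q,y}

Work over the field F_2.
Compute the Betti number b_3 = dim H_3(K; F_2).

n_0=10 n_1=37 n_2=37 n_3=16  [Z2]
∂1: piv[ab,ad,ah,al,aq,av,ax,ay,dp] rk=9  ker:bd,bh,bl,bq,bv,bx,by,dl,dq,dv,dy,hl,hp,hq,hx,hy,lq,lv,ly,pq,pv,px,qv,qx,qy,vx,vy,xy
∂2: piv[abh,abq,abx,aby,adl,adq,ady,ahq,ahx,ahy,alq,alv,aly,aqx,aqy,avy,axy,bdq,bdv,bhl,blq,bqv,hpq] rk=23  ker:bhq,bhx,bhy,bqx,bxy,dlq,dly,dqv,dqy,hlq,hqx,hxy,lqy,lvy
∂3: piv[abhq,abhx,abhy,abqx,abxy,adlq,adly,adqy,ahqx,ahxy,alqy,bdqv,bhlq] rk=13  ker:bhqx,bhxy,dlqy
b_3=(16−13)−0=3

b_3=3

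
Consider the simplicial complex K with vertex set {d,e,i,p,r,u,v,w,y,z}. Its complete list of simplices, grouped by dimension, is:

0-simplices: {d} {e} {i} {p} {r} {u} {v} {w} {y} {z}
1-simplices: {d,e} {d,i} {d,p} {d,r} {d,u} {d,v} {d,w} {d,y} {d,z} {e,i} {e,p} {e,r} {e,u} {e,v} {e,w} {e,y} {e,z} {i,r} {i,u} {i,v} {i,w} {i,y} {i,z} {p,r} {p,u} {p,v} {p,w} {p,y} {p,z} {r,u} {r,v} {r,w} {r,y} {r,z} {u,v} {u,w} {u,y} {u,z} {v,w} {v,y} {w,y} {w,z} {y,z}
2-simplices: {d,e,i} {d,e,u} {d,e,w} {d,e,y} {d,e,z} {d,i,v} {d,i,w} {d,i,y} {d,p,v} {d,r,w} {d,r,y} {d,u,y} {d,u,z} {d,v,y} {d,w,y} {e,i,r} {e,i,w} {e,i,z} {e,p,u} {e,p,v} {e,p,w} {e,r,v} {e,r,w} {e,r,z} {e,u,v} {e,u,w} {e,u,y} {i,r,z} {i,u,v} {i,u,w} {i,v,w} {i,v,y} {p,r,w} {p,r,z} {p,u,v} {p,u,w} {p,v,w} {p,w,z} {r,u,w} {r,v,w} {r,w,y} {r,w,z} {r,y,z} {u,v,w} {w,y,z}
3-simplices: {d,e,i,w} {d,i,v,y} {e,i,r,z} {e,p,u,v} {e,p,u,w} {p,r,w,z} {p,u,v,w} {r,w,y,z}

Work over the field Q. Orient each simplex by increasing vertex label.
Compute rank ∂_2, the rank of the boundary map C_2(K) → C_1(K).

rank∂_2=33

n_0=10 n_1=43 n_2=45 n_3=8  [Q]
∂1: piv[de,di,dp,dr,du,dv,dw,dy,dz] rk=9  ker:ei,ep,er,eu,ev,ew,ey,ez,ir,iu,iv,iw,iy,iz,pr,pu,pv,pw,py,pz,ru,rv,rw,ry,rz,uv,uw,uy,uz,vw,vy,wy,wz,yz
∂2: piv[dei,deu,dew,dey,dez,div,diw,diy,dpv,drw,dry,duy,duz,dvy,dwy,eir,eiz,epu,epv,epw,erv,erw,erz,euv,euw,iuv,iuw,ivw,prw,prz,pwz,ruw,ryz] rk=33  ker:eiw,euy,irz,ivy,puv,puw,pvw,rvw,rwy,rwz,uvw,wyz
∂3: piv[deiw,divy,eirz,epuv,epuw,prwz,puvw,rwyz] rk=8
rk∂_2=33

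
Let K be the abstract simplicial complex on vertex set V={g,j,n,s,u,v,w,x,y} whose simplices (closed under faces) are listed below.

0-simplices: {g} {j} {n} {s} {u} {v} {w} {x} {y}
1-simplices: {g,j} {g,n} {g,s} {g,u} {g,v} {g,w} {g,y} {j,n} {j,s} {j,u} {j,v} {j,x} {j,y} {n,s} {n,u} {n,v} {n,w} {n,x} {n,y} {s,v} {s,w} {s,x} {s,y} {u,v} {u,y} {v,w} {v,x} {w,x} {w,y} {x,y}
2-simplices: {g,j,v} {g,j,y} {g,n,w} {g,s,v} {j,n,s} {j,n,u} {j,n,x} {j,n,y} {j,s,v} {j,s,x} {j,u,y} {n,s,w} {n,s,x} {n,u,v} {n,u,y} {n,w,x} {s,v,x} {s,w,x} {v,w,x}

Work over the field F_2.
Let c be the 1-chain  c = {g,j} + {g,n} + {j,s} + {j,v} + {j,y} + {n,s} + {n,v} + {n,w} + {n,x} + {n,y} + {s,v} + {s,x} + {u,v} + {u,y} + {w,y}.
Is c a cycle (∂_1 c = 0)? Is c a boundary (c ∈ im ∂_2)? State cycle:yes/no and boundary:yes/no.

n_0=9 n_1=30 n_2=19  [Z2]
∂1: piv[gj,gn,gs,gu,gv,gw,gy,jx] rk=8  ker:jn,js,ju,jv,jy,ns,nu,nv,nw,nx,ny,sv,sw,sx,sy,uv,uy,vw,vx,wx,wy,xy
∂2: piv[gjv,gjy,gnw,gsv,jns,jnu,jnx,jny,jsv,jsx,juy,nsw,nuv,nwx,svx,vwx] rk=16  ker:nsx,nuy,swx
∂1c = 0
c vs im∂2: residual ≠ 0 ⇒ not boundary

cycle:yes boundary:no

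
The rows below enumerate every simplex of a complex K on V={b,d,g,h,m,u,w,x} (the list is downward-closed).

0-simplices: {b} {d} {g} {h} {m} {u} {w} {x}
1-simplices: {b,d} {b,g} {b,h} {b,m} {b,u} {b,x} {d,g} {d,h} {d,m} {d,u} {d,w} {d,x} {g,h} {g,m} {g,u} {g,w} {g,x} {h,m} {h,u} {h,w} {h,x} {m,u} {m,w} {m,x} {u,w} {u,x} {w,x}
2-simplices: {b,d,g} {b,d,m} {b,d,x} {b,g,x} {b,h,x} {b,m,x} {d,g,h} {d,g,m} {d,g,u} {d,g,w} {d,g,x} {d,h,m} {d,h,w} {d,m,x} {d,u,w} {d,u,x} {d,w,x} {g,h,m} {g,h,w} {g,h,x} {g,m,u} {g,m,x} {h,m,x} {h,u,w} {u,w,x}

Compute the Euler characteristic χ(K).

n_0=8 n_1=27 n_2=25
χ=+8−27+25=6

χ(K)=6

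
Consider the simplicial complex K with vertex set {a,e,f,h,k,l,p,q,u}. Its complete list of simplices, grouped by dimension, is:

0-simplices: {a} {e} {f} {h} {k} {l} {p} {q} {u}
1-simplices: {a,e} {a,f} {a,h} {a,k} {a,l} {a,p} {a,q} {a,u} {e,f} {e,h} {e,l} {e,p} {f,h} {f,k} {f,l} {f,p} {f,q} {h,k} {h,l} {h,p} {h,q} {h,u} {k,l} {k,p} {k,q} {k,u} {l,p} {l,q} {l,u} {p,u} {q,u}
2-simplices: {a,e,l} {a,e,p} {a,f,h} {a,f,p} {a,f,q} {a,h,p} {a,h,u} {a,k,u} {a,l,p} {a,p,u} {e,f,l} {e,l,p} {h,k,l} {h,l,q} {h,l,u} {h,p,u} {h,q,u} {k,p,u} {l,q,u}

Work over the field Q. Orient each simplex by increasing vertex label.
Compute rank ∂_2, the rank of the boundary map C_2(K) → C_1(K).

rank∂_2=16

n_0=9 n_1=31 n_2=19  [Q]
∂1: piv[ae,af,ah,ak,al,ap,aq,au] rk=8  ker:ef,eh,el,ep,fh,fk,fl,fp,fq,hk,hl,hp,hq,hu,kl,kp,kq,ku,lp,lq,lu,pu,qu
∂2: piv[ael,aep,afh,afp,afq,ahp,ahu,aku,alp,apu,efl,hkl,hlq,hlu,hqu,kpu] rk=16  ker:elp,hpu,lqu
rk∂_2=16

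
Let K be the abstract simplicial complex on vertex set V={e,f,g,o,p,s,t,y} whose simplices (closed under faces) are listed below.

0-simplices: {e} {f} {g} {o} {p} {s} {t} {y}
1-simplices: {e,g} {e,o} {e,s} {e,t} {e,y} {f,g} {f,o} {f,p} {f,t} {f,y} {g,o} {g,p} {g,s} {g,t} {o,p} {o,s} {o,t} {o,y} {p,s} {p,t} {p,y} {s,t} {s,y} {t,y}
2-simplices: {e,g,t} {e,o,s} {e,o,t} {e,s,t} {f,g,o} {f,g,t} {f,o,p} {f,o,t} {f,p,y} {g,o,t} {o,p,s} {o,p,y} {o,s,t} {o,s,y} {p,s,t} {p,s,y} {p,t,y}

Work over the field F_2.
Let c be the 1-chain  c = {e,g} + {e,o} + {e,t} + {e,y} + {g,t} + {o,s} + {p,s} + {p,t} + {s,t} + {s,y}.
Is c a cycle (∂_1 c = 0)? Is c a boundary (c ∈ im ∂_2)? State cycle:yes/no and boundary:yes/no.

n_0=8 n_1=24 n_2=17  [Z2]
∂1: piv[eg,eo,es,et,ey,fg,fp] rk=7  ker:fo,ft,fy,go,gp,gs,gt,op,os,ot,oy,ps,pt,py,st,sy,ty
∂2: piv[egt,eos,eot,est,fgo,fgt,fop,fot,fpy,ops,opy,osy,pst,pty] rk=14  ker:got,ost,psy
∂1c = 0
c vs im∂2: residual ≠ 0 ⇒ not boundary

cycle:yes boundary:no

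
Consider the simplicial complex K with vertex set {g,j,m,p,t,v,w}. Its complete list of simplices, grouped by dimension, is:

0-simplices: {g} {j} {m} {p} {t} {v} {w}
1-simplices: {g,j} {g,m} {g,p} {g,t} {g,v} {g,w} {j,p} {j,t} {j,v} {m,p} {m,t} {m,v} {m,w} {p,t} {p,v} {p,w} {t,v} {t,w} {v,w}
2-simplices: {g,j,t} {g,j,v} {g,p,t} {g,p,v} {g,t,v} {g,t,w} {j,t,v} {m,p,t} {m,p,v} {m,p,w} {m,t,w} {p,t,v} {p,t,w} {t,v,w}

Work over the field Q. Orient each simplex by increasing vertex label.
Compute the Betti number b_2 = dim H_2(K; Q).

b_2=3

n_0=7 n_1=19 n_2=14  [Q]
∂1: piv[gj,gm,gp,gt,gv,gw] rk=6  ker:jp,jt,jv,mp,mt,mv,mw,pt,pv,pw,tv,tw,vw
∂2: piv[gjt,gjv,gpt,gpv,gtv,gtw,mpt,mpv,mpw,mtw,tvw] rk=11  ker:jtv,ptv,ptw
b_2=(14−11)−0=3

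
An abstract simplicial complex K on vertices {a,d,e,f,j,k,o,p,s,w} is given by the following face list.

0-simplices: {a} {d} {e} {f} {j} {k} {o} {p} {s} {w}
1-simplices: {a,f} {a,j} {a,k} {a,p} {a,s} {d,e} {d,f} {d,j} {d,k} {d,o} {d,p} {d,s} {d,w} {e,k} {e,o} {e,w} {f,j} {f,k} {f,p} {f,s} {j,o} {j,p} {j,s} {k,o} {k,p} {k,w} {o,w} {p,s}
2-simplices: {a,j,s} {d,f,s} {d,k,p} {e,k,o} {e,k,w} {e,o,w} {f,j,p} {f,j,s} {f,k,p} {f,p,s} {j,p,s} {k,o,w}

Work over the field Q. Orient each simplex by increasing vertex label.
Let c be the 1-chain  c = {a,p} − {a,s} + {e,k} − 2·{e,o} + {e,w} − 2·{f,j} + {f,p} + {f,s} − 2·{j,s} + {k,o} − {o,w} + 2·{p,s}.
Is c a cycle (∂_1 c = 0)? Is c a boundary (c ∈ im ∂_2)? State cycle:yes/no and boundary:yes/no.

n_0=10 n_1=28 n_2=12  [Q]
∂1: piv[af,aj,ak,ap,as,de,df,do,dw] rk=9  ker:dj,dk,dp,ds,ek,eo,ew,fj,fk,fp,fs,jo,jp,js,ko,kp,kw,ow,ps
∂2: piv[ajs,dfs,dkp,eko,ekw,eow,fjp,fjs,fkp,fps] rk=10  ker:jps,kow
∂1c = 0
c vs im∂2: residual ≠ 0 ⇒ not boundary

cycle:yes boundary:no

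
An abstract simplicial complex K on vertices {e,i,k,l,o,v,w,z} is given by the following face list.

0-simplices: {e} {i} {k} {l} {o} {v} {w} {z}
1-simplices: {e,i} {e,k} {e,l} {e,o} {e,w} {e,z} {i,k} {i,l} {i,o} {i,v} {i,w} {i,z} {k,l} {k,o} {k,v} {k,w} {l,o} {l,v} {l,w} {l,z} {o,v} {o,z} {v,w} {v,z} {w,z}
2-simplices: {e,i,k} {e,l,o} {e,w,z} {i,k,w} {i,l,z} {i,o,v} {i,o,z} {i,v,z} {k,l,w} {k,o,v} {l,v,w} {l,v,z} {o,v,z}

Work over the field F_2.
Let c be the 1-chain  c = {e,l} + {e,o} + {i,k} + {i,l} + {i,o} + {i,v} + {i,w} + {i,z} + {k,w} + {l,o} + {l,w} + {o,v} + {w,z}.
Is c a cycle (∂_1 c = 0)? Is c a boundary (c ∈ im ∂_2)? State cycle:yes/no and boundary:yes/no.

cycle:yes boundary:no

n_0=8 n_1=25 n_2=13  [Z2]
∂1: piv[ei,ek,el,eo,ew,ez,iv] rk=7  ker:ik,il,io,iw,iz,kl,ko,kv,kw,lo,lv,lw,lz,ov,oz,vw,vz,wz
∂2: piv[eik,elo,ewz,ikw,ilz,iov,ioz,ivz,klw,kov,lvw,lvz] rk=12  ker:ovz
∂1c = 0
c vs im∂2: residual ≠ 0 ⇒ not boundary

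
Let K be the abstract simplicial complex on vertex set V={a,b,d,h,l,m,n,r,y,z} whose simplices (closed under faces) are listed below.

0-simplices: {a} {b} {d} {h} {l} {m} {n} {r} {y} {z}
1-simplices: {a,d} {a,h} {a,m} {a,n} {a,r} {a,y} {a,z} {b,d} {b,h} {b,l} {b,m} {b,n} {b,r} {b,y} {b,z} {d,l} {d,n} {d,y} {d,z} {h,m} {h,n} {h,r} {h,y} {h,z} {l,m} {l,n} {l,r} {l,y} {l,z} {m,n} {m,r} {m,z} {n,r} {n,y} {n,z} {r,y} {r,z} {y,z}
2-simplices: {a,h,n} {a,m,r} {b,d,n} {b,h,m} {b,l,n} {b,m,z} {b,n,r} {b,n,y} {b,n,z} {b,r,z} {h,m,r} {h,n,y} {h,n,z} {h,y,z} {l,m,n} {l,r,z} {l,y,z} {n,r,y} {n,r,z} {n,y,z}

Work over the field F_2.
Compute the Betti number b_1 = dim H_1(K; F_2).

b_1=11

n_0=10 n_1=38 n_2=20  [Z2]
∂1: piv[ad,ah,am,an,ar,ay,az,bd,bl] rk=9  ker:bh,bm,bn,br,by,bz,dl,dn,dy,dz,hm,hn,hr,hy,hz,lm,ln,lr,ly,lz,mn,mr,mz,nr,ny,nz,ry,rz,yz
∂2: piv[ahn,amr,bdn,bhm,bln,bmz,bnr,bny,bnz,brz,hmr,hny,hnz,hyz,lmn,lrz,lyz,nry] rk=18  ker:nrz,nyz
b_1=(38−9)−18=11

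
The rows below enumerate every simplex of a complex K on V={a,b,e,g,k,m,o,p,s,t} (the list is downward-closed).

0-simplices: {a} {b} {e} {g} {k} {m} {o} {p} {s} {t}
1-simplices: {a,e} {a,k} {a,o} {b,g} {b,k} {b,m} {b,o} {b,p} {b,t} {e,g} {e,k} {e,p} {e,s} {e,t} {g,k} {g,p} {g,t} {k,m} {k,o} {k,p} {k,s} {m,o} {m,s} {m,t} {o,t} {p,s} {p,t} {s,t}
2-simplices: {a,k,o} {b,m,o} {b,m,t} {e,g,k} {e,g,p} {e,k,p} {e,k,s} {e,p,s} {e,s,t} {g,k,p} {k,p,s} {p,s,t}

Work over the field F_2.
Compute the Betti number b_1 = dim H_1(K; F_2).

n_0=10 n_1=28 n_2=12  [Z2]
∂1: piv[ae,ak,ao,bg,bk,bm,bp,bt,es] rk=9  ker:bo,eg,ek,ep,et,gk,gp,gt,km,ko,kp,ks,mo,ms,mt,ot,ps,pt,st
∂2: piv[ako,bmo,bmt,egk,egp,ekp,eks,eps,est,pst] rk=10  ker:gkp,kps
b_1=(28−9)−10=9

b_1=9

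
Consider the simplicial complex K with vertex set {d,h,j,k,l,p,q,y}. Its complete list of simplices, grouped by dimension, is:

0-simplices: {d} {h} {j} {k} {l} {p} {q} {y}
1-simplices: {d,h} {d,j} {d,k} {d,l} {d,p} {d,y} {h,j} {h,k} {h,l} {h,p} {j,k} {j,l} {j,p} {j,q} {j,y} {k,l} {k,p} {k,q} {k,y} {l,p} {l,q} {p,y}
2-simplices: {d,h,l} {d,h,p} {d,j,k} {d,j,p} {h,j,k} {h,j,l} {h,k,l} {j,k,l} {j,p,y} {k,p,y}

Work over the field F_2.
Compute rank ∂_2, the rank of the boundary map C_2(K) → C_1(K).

n_0=8 n_1=22 n_2=10  [Z2]
∂1: piv[dh,dj,dk,dl,dp,dy,jq] rk=7  ker:hj,hk,hl,hp,jk,jl,jp,jy,kl,kp,kq,ky,lp,lq,py
∂2: piv[dhl,dhp,djk,djp,hjk,hjl,hkl,jpy,kpy] rk=9  ker:jkl
rk∂_2=9

rank∂_2=9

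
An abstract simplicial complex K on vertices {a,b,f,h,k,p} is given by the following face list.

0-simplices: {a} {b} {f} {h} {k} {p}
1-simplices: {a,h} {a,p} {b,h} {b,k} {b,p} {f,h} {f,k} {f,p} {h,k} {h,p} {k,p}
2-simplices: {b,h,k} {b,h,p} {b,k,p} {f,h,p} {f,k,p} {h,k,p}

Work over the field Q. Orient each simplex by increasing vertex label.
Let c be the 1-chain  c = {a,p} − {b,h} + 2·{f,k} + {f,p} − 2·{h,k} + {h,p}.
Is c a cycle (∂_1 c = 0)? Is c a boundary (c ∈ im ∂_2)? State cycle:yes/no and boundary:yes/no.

cycle:no boundary:no

n_0=6 n_1=11 n_2=6  [Q]
∂1: piv[ah,ap,bh,bk,fh] rk=5  ker:bp,fk,fp,hk,hp,kp
∂2: piv[bhk,bhp,bkp,fhp,fkp] rk=5  ker:hkp
∂1c = −{a} + {b} − 3·{f} + 3·{p}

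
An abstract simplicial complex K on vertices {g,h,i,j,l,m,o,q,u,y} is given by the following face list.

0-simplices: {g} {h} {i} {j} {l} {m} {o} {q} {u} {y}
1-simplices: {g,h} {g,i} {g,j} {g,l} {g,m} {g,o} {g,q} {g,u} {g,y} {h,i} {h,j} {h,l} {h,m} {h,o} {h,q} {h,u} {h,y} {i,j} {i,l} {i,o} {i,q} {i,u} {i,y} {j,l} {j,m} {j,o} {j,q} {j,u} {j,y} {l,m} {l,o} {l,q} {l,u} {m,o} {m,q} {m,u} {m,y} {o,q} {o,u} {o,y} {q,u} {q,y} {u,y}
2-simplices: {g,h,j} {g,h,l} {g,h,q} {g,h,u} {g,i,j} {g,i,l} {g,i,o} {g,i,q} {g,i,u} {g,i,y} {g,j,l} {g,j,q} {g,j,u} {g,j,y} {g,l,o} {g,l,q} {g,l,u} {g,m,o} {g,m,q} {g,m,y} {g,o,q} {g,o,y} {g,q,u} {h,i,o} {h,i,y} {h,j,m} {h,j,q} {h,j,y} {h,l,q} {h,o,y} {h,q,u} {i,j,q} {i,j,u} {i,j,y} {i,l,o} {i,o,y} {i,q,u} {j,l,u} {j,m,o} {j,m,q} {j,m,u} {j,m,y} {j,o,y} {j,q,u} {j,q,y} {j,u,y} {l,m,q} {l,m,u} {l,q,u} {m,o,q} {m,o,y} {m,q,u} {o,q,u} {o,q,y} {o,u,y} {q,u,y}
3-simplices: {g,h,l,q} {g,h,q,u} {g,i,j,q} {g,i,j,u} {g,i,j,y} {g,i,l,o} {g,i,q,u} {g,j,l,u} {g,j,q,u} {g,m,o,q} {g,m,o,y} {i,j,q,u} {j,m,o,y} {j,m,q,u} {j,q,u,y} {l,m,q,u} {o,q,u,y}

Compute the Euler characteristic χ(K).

n_0=10 n_1=43 n_2=56 n_3=17
χ=+10−43+56−17=6

χ(K)=6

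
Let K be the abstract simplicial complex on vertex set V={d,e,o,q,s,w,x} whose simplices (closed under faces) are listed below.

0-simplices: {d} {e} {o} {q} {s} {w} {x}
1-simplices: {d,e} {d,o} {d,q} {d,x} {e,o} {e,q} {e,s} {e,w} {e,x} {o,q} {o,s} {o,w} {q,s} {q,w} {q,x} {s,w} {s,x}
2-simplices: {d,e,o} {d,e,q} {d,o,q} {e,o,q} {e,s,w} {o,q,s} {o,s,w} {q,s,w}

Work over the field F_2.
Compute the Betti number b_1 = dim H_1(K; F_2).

n_0=7 n_1=17 n_2=8  [Z2]
∂1: piv[de,do,dq,dx,es,ew] rk=6  ker:eo,eq,ex,oq,os,ow,qs,qw,qx,sw,sx
∂2: piv[deo,deq,doq,esw,oqs,osw,qsw] rk=7  ker:eoq
b_1=(17−6)−7=4

b_1=4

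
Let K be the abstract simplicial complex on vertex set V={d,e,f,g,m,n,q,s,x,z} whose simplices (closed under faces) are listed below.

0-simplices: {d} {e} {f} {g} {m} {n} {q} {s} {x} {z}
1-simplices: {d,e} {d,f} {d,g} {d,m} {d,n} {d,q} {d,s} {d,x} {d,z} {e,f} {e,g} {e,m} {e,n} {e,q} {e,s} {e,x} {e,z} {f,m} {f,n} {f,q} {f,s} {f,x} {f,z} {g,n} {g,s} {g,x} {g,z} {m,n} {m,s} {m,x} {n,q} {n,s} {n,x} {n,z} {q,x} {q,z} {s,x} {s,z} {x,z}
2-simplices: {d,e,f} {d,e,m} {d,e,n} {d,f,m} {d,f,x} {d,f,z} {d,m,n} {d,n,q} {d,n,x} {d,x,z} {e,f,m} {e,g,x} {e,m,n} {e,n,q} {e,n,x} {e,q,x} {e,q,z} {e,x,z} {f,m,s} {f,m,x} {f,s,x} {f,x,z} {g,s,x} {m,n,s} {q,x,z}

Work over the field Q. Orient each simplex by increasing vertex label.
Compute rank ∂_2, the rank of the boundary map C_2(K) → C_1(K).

n_0=10 n_1=39 n_2=25  [Q]
∂1: piv[de,df,dg,dm,dn,dq,ds,dx,dz] rk=9  ker:ef,eg,em,en,eq,es,ex,ez,fm,fn,fq,fs,fx,fz,gn,gs,gx,gz,mn,ms,mx,nq,ns,nx,nz,qx,qz,sx,sz,xz
∂2: piv[def,dem,den,dfm,dfx,dfz,dmn,dnq,dnx,dxz,egx,enq,enx,eqx,eqz,exz,fms,fmx,fsx,gsx,mns] rk=21  ker:efm,emn,fxz,qxz
rk∂_2=21

rank∂_2=21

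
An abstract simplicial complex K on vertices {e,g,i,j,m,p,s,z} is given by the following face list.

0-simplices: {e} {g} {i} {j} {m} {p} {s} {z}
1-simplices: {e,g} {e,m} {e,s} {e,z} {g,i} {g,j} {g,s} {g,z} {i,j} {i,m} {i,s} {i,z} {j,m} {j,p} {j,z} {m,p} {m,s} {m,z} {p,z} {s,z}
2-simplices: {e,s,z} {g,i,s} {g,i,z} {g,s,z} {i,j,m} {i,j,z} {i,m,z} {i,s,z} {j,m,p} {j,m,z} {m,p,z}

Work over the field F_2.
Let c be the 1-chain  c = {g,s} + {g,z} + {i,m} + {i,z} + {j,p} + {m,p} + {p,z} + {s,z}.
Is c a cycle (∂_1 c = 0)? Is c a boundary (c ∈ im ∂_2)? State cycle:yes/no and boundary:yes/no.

n_0=8 n_1=20 n_2=11  [Z2]
∂1: piv[eg,em,es,ez,gi,gj,jp] rk=7  ker:gs,gz,ij,im,is,iz,jm,jz,mp,ms,mz,pz,sz
∂2: piv[esz,gis,giz,gsz,ijm,ijz,imz,jmp,mpz] rk=9  ker:isz,jmz
∂1c = {j} + {p}

cycle:no boundary:no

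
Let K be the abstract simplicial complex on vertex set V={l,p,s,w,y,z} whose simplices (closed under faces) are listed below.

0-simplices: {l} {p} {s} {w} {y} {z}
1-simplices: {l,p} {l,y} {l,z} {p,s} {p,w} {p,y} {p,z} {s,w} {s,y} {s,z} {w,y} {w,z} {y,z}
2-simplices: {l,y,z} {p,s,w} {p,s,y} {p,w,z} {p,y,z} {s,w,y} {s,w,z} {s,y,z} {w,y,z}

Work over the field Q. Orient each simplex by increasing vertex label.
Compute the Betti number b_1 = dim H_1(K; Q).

n_0=6 n_1=13 n_2=9  [Q]
∂1: piv[lp,ly,lz,ps,pw] rk=5  ker:py,pz,sw,sy,sz,wy,wz,yz
∂2: piv[lyz,psw,psy,pwz,pyz,swy,swz] rk=7  ker:syz,wyz
b_1=(13−5)−7=1

b_1=1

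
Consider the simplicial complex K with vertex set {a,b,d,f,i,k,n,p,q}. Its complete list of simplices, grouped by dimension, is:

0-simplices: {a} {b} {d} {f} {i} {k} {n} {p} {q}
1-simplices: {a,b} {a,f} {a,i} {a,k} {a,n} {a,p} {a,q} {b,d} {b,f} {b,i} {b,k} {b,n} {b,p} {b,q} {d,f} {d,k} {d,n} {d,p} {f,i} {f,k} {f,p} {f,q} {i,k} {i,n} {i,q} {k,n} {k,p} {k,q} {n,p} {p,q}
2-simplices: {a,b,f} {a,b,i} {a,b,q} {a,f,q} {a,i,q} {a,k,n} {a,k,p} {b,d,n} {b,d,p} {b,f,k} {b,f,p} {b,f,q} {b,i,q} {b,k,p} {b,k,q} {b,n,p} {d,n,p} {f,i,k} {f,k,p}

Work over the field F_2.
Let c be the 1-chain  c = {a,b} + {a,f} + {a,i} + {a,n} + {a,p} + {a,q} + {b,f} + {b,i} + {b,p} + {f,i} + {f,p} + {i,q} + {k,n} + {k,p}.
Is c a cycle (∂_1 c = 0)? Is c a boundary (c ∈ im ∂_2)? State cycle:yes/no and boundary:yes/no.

cycle:yes boundary:no

n_0=9 n_1=30 n_2=19  [Z2]
∂1: piv[ab,af,ai,ak,an,ap,aq,bd] rk=8  ker:bf,bi,bk,bn,bp,bq,df,dk,dn,dp,fi,fk,fp,fq,ik,in,iq,kn,kp,kq,np,pq
∂2: piv[abf,abi,abq,afq,aiq,akn,akp,bdn,bdp,bfk,bfp,bkp,bkq,bnp,fik] rk=15  ker:bfq,biq,dnp,fkp
∂1c = 0
c vs im∂2: residual ≠ 0 ⇒ not boundary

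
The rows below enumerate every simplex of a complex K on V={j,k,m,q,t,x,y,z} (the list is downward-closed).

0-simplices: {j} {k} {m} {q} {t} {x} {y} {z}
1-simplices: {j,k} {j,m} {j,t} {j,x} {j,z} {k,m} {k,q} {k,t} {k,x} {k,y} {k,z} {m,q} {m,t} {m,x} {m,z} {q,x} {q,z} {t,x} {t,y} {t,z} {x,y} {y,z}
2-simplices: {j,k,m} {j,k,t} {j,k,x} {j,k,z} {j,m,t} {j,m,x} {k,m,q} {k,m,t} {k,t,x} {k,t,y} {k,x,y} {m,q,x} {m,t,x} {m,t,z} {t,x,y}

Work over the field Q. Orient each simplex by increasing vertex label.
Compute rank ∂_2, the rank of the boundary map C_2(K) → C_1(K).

n_0=8 n_1=22 n_2=15  [Q]
∂1: piv[jk,jm,jt,jx,jz,kq,ky] rk=7  ker:km,kt,kx,kz,mq,mt,mx,mz,qx,qz,tx,ty,tz,xy,yz
∂2: piv[jkm,jkt,jkx,jkz,jmt,jmx,kmq,ktx,kty,kxy,mqx,mtz] rk=12  ker:kmt,mtx,txy
rk∂_2=12

rank∂_2=12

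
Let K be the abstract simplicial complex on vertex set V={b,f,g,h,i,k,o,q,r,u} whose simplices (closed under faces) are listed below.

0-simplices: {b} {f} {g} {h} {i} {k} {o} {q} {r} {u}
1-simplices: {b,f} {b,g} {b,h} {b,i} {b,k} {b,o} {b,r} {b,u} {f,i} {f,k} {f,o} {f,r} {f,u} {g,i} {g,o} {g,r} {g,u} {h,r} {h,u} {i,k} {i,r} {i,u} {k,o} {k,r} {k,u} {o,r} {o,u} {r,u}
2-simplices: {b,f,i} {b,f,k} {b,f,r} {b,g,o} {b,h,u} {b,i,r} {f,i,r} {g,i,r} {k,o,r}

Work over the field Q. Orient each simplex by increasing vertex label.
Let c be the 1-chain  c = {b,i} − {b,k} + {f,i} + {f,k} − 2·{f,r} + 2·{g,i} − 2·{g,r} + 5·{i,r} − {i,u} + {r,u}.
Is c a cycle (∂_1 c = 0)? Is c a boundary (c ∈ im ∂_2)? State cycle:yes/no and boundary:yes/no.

cycle:yes boundary:no

n_0=10 n_1=28 n_2=9  [Q]
∂1: piv[bf,bg,bh,bi,bk,bo,br,bu] rk=8  ker:fi,fk,fo,fr,fu,gi,go,gr,gu,hr,hu,ik,ir,iu,ko,kr,ku,or,ou,ru
∂2: piv[bfi,bfk,bfr,bgo,bhu,bir,gir,kor] rk=8  ker:fir
∂1c = 0
c vs im∂2: residual ≠ 0 ⇒ not boundary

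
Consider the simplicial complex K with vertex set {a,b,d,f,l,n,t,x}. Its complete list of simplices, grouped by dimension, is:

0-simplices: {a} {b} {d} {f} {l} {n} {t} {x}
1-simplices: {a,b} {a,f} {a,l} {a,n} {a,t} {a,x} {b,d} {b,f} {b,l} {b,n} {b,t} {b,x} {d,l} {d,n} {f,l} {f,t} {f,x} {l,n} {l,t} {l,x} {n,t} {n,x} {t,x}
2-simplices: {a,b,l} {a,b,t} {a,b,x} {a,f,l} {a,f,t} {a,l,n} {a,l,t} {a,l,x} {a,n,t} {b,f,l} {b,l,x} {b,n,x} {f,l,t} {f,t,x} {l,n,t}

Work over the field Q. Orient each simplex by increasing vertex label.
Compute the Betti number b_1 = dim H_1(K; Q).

b_1=4

n_0=8 n_1=23 n_2=15  [Q]
∂1: piv[ab,af,al,an,at,ax,bd] rk=7  ker:bf,bl,bn,bt,bx,dl,dn,fl,ft,fx,ln,lt,lx,nt,nx,tx
∂2: piv[abl,abt,abx,afl,aft,aln,alt,alx,ant,bfl,bnx,ftx] rk=12  ker:blx,flt,lnt
b_1=(23−7)−12=4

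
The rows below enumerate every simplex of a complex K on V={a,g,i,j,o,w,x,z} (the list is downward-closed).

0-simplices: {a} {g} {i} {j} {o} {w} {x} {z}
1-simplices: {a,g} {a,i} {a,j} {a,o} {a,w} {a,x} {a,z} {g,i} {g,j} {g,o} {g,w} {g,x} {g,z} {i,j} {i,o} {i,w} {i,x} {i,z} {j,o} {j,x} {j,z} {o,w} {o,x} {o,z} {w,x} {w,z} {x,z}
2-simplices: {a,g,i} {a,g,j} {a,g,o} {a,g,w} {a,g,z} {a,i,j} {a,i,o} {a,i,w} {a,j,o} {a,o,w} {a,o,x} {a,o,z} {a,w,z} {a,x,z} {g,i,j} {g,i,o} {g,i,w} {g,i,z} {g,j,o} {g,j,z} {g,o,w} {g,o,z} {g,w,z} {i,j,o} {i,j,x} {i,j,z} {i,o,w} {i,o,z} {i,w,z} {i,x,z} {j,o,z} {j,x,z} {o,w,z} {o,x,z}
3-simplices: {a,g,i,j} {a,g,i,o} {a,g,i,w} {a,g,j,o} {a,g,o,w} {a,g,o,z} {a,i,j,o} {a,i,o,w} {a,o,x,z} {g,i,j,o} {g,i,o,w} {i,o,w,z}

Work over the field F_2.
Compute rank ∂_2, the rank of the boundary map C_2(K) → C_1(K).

n_0=8 n_1=27 n_2=34 n_3=12  [Z2]
∂1: piv[ag,ai,aj,ao,aw,ax,az] rk=7  ker:gi,gj,go,gw,gx,gz,ij,io,iw,ix,iz,jo,jx,jz,ow,ox,oz,wx,wz,xz
∂2: piv[agi,agj,ago,agw,agz,aij,aio,aiw,ajo,aow,aox,aoz,awz,axz,giz,gjz,ijx,ixz] rk=18  ker:gij,gio,giw,gjo,gow,goz,gwz,ijo,ijz,iow,ioz,iwz,joz,jxz,owz,oxz
∂3: piv[agij,agio,agiw,agjo,agow,agoz,aijo,aiow,aoxz,iowz] rk=10  ker:gijo,giow
rk∂_2=18

rank∂_2=18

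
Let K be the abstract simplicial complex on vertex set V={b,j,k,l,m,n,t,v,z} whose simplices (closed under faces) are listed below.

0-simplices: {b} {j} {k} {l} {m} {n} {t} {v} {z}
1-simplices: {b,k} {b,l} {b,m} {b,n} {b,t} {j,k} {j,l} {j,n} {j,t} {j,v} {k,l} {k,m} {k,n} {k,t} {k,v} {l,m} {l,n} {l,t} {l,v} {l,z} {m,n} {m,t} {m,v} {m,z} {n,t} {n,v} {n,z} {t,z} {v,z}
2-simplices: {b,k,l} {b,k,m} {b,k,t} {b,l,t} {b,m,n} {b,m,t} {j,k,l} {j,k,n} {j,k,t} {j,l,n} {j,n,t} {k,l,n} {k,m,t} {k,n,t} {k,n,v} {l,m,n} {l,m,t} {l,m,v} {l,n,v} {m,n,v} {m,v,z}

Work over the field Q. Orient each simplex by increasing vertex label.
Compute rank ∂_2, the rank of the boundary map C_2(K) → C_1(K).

rank∂_2=17

n_0=9 n_1=29 n_2=21  [Q]
∂1: piv[bk,bl,bm,bn,bt,jk,jv,lz] rk=8  ker:jl,jn,jt,kl,km,kn,kt,kv,lm,ln,lt,lv,mn,mt,mv,mz,nt,nv,nz,tz,vz
∂2: piv[bkl,bkm,bkt,blt,bmn,bmt,jkl,jkn,jkt,jln,jnt,knv,lmn,lmt,lmv,lnv,mvz] rk=17  ker:kln,kmt,knt,mnv
rk∂_2=17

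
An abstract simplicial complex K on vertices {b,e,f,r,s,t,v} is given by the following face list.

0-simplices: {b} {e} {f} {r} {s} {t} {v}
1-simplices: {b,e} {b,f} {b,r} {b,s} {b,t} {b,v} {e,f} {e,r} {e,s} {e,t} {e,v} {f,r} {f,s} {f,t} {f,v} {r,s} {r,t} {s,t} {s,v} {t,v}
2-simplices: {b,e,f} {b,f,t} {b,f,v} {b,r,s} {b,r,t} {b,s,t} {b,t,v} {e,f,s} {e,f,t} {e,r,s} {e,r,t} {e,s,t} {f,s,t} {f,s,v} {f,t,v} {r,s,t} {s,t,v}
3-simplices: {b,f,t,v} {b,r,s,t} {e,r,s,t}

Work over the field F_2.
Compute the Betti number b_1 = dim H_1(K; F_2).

n_0=7 n_1=20 n_2=17 n_3=3  [Z2]
∂1: piv[be,bf,br,bs,bt,bv] rk=6  ker:ef,er,es,et,ev,fr,fs,ft,fv,rs,rt,st,sv,tv
∂2: piv[bef,bft,bfv,brs,brt,bst,btv,efs,eft,ers,ert,fsv] rk=12  ker:est,fst,ftv,rst,stv
∂3: piv[bftv,brst,erst] rk=3
b_1=(20−6)−12=2

b_1=2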